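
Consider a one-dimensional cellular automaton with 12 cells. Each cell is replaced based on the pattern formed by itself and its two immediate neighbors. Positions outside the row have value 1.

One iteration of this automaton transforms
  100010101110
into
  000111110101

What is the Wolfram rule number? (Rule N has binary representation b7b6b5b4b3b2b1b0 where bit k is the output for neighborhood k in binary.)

position 9: 111 → 1  (bit 7 = 1)
position 0: 110 → 0  (bit 6 = 0)
position 5: 101 → 1  (bit 5 = 1)
position 1: 100 → 0  (bit 4 = 0)
position 8: 011 → 0  (bit 3 = 0)
position 4: 010 → 1  (bit 2 = 1)
position 3: 001 → 1  (bit 1 = 1)
position 2: 000 → 0  (bit 0 = 0)
bits b7..b0 = 10100110 = 166

166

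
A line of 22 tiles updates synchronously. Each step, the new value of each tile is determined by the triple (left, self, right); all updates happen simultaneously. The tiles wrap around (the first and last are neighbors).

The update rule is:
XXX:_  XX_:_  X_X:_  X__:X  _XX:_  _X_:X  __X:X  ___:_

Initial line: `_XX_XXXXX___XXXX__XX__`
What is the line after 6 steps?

step 1: X________X_X____XX__X_
step 2: XX______XX_XX__X__XXX_
step 3: __X____X_____XXXXX____
step 4: _XXX__XXX___X_____X___
step 5: X___XX___X_XXX___XXX__
step 6: XX_X__X_XX____X_X___XX

XX_X__X_XX____X_X___XX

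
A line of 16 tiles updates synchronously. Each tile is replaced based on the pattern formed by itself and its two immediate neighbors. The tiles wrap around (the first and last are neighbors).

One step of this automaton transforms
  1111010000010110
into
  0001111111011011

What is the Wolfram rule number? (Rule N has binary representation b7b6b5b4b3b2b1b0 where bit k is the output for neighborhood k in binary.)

117

position 1: 111 → 0  (bit 7 = 0)
position 3: 110 → 1  (bit 6 = 1)
position 4: 101 → 1  (bit 5 = 1)
position 6: 100 → 1  (bit 4 = 1)
position 0: 011 → 0  (bit 3 = 0)
position 5: 010 → 1  (bit 2 = 1)
position 10: 001 → 0  (bit 1 = 0)
position 7: 000 → 1  (bit 0 = 1)
bits b7..b0 = 01110101 = 117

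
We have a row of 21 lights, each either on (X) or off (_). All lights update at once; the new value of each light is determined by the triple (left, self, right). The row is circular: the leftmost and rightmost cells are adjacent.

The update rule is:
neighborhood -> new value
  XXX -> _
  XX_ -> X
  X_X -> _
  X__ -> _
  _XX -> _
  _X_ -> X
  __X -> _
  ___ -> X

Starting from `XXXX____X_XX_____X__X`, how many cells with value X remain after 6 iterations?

iteration 1: ___X_XX_X__X_XXX_X___
iteration 2: XX_X__X_X__X___X_X_XX
iteration 3: _X_X__X_X__X_X_X_X___
iteration 4: _X_X__X_X__X_X_X_X_XX
iteration 5: _X_X__X_X__X_X_X_X__X
iteration 6: _X_X__X_X__X_X_X_X__X
count of X: 9

9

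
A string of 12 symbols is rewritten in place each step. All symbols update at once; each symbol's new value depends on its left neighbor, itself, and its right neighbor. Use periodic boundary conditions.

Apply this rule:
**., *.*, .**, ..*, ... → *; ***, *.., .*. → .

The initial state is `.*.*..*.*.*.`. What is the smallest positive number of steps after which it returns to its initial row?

12

*.*..*.*.*..
.*..*.*.*..*
*..*.*.*..*.
..*.*.*..*.*
.*.*.*..*.*.
*.*.*..*.*..
.*.*..*.*..*
*.*..*.*..*.
.*..*.*..*.*
*..*.*..*.*.
..*.*..*.*.*
.*.*..*.*.*.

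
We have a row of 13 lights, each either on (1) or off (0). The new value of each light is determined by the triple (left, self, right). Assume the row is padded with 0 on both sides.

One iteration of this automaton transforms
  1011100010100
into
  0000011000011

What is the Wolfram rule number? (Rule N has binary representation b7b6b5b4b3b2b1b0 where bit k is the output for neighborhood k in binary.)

17

position 3: 111 → 0  (bit 7 = 0)
position 4: 110 → 0  (bit 6 = 0)
position 1: 101 → 0  (bit 5 = 0)
position 5: 100 → 1  (bit 4 = 1)
position 2: 011 → 0  (bit 3 = 0)
position 0: 010 → 0  (bit 2 = 0)
position 7: 001 → 0  (bit 1 = 0)
position 6: 000 → 1  (bit 0 = 1)
bits b7..b0 = 00010001 = 17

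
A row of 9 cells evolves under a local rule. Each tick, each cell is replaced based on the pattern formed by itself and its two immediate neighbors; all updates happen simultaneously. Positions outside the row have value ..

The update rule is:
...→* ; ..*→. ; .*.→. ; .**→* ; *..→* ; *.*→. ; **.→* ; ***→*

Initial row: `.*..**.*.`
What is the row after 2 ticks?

..*.**..*
*...***..

*...***..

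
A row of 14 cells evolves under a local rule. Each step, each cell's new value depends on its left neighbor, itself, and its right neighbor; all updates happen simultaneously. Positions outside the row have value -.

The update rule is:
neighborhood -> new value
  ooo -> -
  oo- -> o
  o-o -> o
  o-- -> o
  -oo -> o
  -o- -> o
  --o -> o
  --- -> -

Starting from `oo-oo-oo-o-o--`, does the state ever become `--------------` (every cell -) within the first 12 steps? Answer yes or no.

no

ooooooooooooo-
o-----------oo
oo---------ooo
ooo-------oo-o
o-oo-----ooooo
ooooo---oo---o
o---oo-oooo-oo
oo-ooooo--oooo
oooo---oooo--o
o--oo-oo--oooo
ooooooooooo--o
o---------oooo
step 12 is o---------oooo, still not uniform -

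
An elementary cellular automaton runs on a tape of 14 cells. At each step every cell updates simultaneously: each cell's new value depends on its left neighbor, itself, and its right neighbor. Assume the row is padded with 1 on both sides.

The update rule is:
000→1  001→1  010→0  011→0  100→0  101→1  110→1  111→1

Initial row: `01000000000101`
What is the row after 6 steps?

11111010111111

step 1: 10011111111010
step 2: 10101111111101
step 3: 11010111111110
step 4: 11101011111111
step 5: 11110101111111
step 6: 11111010111111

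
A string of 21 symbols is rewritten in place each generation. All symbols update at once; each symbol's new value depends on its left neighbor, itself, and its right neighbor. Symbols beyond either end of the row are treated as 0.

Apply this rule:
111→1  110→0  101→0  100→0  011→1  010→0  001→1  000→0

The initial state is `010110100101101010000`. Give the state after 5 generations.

100100001001000000000
001000010010000000000
010000100100000000000
100001001000000000000
000010010000000000000

000010010000000000000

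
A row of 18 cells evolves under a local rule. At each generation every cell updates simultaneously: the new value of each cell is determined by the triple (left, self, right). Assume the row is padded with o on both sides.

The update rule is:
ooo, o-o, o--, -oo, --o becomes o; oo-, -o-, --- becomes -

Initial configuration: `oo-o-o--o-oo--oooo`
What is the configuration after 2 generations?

-o-o-oo-oo-ooooooo

o-o-o-oo-oo-oooooo
-o-o-oo-oo-ooooooo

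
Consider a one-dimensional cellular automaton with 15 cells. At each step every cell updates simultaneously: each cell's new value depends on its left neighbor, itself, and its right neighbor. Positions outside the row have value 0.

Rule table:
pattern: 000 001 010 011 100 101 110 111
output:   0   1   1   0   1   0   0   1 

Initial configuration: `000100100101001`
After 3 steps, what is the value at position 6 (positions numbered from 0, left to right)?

1

001111111101111
010111111000110
110011110101001
position 6 holds 1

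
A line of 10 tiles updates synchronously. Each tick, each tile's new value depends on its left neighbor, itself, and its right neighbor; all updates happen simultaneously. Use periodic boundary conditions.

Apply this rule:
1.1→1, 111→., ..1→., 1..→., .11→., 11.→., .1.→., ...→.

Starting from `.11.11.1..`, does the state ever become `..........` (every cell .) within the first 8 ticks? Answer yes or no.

...1..1...
..........
all cells are . at tick 2

yes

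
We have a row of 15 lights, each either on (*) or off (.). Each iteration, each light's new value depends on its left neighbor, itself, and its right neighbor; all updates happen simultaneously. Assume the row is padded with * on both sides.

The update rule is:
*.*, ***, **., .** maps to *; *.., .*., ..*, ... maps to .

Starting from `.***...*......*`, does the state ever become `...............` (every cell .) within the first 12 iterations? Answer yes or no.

no

iteration 1: ****..........*
iteration 2: ****..........*  (fixed point — unchanged through iteration 12)
iteration 12 is ****..........*, still not uniform .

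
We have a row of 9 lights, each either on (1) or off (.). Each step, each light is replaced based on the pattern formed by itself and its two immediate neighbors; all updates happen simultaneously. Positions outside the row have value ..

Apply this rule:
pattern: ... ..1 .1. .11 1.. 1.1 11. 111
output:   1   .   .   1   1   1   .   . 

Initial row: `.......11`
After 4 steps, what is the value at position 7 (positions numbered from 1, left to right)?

step 1: 111111.1.
step 2: 1.....1.1
step 3: .1111..1.
step 4: .1...1..1
position 7 holds .

.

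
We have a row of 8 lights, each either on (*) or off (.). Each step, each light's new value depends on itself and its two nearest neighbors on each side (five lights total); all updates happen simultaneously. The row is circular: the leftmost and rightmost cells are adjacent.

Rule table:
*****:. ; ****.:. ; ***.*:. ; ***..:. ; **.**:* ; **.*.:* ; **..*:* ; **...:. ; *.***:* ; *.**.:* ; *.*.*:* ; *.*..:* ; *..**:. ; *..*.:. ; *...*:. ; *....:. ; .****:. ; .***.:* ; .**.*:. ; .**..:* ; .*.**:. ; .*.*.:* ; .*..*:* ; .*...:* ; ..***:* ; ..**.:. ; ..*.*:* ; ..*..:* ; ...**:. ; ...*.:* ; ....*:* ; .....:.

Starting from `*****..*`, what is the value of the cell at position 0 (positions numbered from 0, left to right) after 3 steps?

step 1: .....*.*
step 2: *..*****
step 3: .*.*....
position 0 holds .

.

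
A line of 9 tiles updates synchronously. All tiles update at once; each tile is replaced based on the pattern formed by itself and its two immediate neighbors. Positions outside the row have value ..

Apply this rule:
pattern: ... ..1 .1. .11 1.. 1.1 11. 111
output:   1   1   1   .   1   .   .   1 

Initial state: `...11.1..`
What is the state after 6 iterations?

111...111
.1.111.1.
11..1..11
..11111..
11.111.11
....1....

....1....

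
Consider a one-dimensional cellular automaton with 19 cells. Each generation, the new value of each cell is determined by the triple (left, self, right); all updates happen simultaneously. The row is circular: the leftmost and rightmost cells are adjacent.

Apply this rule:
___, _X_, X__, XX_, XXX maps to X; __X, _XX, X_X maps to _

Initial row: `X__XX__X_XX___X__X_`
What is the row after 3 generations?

__XX_X__XX__XX_X_XX

generation 1: XX__XX_X__XXX_XX_X_
generation 2: _XX__X_XX__XX__X_X_
generation 3: __XX_X__XX__XX_X_XX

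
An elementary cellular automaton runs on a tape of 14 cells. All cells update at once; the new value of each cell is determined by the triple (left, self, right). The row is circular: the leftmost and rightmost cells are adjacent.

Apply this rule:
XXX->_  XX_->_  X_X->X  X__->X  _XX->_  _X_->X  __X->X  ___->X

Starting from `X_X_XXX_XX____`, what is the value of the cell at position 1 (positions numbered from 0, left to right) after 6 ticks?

_

tick 1: XXXX___X__XXXX
tick 2: ____XXXXXX____
tick 3: XXXX______XXXX
tick 4: ____XXXXXX____  (repeats tick 2; period 2)
tick 6: ____XXXXXX____
position 1 holds _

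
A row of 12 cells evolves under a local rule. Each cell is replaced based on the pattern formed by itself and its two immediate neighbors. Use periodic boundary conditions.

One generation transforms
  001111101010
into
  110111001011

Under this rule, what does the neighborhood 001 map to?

At position 1 the neighborhood is 001; the next row has 1 there.

1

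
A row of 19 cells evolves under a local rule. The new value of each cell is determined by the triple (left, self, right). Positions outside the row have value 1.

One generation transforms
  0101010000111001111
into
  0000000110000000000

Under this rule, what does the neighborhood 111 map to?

At position 11 the neighborhood is 111; the next row has 0 there.

0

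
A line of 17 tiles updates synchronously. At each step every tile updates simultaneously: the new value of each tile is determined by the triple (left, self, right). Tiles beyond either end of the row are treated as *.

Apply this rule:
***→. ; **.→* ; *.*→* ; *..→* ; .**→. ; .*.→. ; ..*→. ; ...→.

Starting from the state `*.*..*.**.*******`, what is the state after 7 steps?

step 1: **.*..*.**.......
step 2: .**.*..*.**......
step 3: *.**.*..*.**.....
step 4: **.**.*..*.**....
step 5: .**.**.*..*.**...
step 6: *.**.**.*..*.**..
step 7: **.**.**.*..*.**.

**.**.**.*..*.**.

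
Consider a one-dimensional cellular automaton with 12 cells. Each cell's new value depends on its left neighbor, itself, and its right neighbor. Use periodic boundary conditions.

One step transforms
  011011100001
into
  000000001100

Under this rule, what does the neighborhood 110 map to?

At position 2 the neighborhood is 110; the next row has 0 there.

0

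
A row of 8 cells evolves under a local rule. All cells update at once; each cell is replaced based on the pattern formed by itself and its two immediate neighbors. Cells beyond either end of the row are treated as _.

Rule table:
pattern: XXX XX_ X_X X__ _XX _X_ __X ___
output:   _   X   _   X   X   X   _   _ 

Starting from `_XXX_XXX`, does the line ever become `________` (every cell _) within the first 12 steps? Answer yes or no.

no

_X_X_X_X
_X_X_X_X  (fixed point — unchanged through step 12)
step 12 is _X_X_X_X, still not uniform _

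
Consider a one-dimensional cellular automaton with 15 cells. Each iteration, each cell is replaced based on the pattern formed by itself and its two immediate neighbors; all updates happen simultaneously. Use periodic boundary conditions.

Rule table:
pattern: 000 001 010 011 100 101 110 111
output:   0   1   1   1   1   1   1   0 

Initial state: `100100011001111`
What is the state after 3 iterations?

111110111111000
100011100001101
110110110011111

110110110011111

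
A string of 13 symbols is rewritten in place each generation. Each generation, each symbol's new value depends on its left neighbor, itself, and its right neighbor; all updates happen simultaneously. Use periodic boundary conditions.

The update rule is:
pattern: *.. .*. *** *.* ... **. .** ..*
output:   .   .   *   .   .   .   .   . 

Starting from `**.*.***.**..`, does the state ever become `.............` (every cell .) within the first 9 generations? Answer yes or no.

......*......
.............
all cells are . at generation 2

yes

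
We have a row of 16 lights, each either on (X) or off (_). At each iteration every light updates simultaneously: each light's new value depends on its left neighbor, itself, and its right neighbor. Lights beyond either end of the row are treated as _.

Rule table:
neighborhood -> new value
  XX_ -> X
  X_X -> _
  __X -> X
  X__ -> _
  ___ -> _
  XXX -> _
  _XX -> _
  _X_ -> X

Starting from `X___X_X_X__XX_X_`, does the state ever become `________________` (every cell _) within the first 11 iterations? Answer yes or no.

X__XX_X_X_X_X_X_
X_X_X_X_X_X_X_X_
X_X_X_X_X_X_X_X_  (fixed point — unchanged through iteration 11)
iteration 11 is X_X_X_X_X_X_X_X_, still not uniform _

no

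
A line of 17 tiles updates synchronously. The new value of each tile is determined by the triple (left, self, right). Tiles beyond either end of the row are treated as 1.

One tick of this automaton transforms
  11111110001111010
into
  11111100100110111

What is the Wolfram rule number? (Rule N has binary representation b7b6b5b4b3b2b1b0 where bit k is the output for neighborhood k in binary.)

position 0: 111 → 1  (bit 7 = 1)
position 6: 110 → 0  (bit 6 = 0)
position 14: 101 → 1  (bit 5 = 1)
position 7: 100 → 0  (bit 4 = 0)
position 10: 011 → 0  (bit 3 = 0)
position 15: 010 → 1  (bit 2 = 1)
position 9: 001 → 0  (bit 1 = 0)
position 8: 000 → 1  (bit 0 = 1)
bits b7..b0 = 10100101 = 165

165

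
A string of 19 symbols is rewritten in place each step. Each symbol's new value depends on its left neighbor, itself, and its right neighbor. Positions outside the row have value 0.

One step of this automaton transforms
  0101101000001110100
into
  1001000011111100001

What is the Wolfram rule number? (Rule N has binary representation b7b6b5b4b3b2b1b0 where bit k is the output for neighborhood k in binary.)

139

position 13: 111 → 1  (bit 7 = 1)
position 4: 110 → 0  (bit 6 = 0)
position 2: 101 → 0  (bit 5 = 0)
position 7: 100 → 0  (bit 4 = 0)
position 3: 011 → 1  (bit 3 = 1)
position 1: 010 → 0  (bit 2 = 0)
position 0: 001 → 1  (bit 1 = 1)
position 8: 000 → 1  (bit 0 = 1)
bits b7..b0 = 10001011 = 139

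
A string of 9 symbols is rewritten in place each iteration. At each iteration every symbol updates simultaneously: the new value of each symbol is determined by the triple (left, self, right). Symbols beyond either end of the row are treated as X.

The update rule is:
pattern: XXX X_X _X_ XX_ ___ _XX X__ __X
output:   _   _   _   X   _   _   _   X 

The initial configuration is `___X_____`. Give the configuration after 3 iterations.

__X_____X
_X_____X_
______X__

______X__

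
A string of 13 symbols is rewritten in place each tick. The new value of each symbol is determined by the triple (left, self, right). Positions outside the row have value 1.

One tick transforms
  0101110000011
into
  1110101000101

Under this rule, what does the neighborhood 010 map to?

1

At position 1 the neighborhood is 010; the next row has 1 there.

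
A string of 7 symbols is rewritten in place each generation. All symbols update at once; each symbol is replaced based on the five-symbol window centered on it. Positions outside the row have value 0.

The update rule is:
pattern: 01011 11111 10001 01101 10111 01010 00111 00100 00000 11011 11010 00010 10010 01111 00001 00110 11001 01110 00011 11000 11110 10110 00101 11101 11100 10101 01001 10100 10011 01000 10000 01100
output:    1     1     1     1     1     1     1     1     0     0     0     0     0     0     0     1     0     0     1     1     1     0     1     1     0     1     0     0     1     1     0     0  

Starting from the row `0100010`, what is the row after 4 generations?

0111011
1101000
1100100
1000110

1000110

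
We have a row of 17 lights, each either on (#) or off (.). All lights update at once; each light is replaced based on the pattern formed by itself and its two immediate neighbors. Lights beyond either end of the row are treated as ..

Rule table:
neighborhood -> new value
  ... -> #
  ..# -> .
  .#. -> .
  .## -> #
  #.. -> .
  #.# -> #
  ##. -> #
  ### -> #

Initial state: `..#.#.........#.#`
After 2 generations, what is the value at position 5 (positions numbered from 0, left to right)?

.

generation 1: #..#..#######..#.
generation 2: ......#######....
position 5 holds .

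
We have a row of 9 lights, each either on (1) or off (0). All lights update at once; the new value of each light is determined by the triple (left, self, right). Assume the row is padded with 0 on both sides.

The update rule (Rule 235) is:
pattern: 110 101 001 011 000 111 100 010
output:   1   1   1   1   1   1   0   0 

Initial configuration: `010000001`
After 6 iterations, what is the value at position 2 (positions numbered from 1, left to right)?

100111110
001111110
111111110
111111110  (fixed point — unchanged through iteration 6)
position 2 holds 1

1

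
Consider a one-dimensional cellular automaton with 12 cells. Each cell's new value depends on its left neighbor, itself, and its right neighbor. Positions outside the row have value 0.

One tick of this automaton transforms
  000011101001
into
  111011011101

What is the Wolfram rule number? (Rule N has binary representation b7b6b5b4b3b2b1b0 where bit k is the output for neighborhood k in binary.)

position 5: 111 → 1  (bit 7 = 1)
position 6: 110 → 0  (bit 6 = 0)
position 7: 101 → 1  (bit 5 = 1)
position 9: 100 → 1  (bit 4 = 1)
position 4: 011 → 1  (bit 3 = 1)
position 8: 010 → 1  (bit 2 = 1)
position 3: 001 → 0  (bit 1 = 0)
position 0: 000 → 1  (bit 0 = 1)
bits b7..b0 = 10111101 = 189

189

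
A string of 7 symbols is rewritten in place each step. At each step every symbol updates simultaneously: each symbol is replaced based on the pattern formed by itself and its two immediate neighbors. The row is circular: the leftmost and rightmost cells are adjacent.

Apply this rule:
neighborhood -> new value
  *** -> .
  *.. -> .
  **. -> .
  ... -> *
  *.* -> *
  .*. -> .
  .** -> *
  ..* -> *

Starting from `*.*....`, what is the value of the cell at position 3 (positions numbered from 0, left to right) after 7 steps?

.*..***
*..**..
..**..*
.**..*.
**..*..
*..*..*
..*..**
position 3 holds .

.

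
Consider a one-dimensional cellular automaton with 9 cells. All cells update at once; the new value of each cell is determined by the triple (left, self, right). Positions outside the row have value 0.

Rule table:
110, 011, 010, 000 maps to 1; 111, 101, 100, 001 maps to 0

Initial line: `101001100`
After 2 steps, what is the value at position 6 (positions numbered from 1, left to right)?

1

101001101
101001101
position 6 holds 1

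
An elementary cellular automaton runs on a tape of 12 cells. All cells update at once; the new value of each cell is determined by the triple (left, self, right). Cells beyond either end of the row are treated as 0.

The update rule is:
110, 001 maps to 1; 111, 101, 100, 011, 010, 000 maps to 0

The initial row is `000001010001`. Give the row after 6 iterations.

000001000000

iteration 1: 000010000010
iteration 2: 000100000100
iteration 3: 001000001000
iteration 4: 010000010000
iteration 5: 100000100000
iteration 6: 000001000000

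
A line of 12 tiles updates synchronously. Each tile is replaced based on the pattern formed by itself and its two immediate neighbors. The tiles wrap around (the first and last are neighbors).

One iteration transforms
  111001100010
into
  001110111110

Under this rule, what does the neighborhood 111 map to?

At position 1 the neighborhood is 111; the next row has 0 there.

0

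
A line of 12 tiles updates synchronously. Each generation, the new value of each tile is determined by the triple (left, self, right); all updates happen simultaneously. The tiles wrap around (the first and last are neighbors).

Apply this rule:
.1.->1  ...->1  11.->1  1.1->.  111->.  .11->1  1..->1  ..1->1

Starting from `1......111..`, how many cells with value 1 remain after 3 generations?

11

generation 1: 11111111.111
generation 2: .......1.1..
generation 3: 11111111.111
count of 1: 11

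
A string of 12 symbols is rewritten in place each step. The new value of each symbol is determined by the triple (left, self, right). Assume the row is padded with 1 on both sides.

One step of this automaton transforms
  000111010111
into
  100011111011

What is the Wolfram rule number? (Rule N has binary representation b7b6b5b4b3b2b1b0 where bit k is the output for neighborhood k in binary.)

244

position 4: 111 → 1  (bit 7 = 1)
position 5: 110 → 1  (bit 6 = 1)
position 6: 101 → 1  (bit 5 = 1)
position 0: 100 → 1  (bit 4 = 1)
position 3: 011 → 0  (bit 3 = 0)
position 7: 010 → 1  (bit 2 = 1)
position 2: 001 → 0  (bit 1 = 0)
position 1: 000 → 0  (bit 0 = 0)
bits b7..b0 = 11110100 = 244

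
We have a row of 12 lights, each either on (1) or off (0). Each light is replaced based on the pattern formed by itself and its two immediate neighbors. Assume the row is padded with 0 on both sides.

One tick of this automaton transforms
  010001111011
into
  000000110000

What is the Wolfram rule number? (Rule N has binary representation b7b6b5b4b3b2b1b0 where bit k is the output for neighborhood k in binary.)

128

position 6: 111 → 1  (bit 7 = 1)
position 8: 110 → 0  (bit 6 = 0)
position 9: 101 → 0  (bit 5 = 0)
position 2: 100 → 0  (bit 4 = 0)
position 5: 011 → 0  (bit 3 = 0)
position 1: 010 → 0  (bit 2 = 0)
position 0: 001 → 0  (bit 1 = 0)
position 3: 000 → 0  (bit 0 = 0)
bits b7..b0 = 10000000 = 128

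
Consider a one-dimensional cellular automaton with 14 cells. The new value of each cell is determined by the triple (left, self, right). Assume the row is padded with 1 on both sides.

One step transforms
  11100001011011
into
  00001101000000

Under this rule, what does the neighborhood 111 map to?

At position 0 the neighborhood is 111; the next row has 0 there.

0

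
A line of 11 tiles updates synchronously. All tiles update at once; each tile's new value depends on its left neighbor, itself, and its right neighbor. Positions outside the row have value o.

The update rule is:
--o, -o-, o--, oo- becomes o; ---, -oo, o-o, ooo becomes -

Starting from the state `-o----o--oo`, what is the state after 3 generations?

-oo--oooo--
--ooo---ooo
oo--oo-o---

oo--oo-o---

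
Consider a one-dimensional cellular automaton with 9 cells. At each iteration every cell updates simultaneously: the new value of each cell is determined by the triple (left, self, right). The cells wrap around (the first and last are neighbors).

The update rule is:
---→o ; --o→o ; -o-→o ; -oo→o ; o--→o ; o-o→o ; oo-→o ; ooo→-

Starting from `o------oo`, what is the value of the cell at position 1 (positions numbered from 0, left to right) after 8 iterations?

-

oooooooo-
o------oo  (repeats iteration 0; period 2)
iteration 8: o------oo
position 1 holds -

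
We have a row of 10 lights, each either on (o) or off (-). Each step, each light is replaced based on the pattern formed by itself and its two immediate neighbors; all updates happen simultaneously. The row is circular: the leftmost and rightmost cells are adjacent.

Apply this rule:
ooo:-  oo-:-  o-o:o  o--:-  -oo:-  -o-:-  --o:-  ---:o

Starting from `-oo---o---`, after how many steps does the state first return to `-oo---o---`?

----o---oo
-oo---o---

2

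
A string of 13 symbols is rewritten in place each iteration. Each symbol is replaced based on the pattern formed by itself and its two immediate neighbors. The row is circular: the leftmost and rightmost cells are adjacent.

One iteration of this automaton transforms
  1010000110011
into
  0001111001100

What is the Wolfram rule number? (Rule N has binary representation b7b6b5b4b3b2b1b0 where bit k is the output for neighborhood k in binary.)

position 12: 111 → 0  (bit 7 = 0)
position 0: 110 → 0  (bit 6 = 0)
position 1: 101 → 0  (bit 5 = 0)
position 3: 100 → 1  (bit 4 = 1)
position 7: 011 → 0  (bit 3 = 0)
position 2: 010 → 0  (bit 2 = 0)
position 6: 001 → 1  (bit 1 = 1)
position 4: 000 → 1  (bit 0 = 1)
bits b7..b0 = 00010011 = 19

19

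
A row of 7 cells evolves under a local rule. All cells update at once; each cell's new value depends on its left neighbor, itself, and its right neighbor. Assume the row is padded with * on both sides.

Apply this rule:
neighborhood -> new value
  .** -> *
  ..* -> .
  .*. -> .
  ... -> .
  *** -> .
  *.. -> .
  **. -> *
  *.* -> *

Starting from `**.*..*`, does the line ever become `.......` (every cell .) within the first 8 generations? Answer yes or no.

no

generation 1: .**...*
generation 2: ***...*
generation 3: ..*...*
generation 4: ......*
generation 5: ......*  (fixed point — unchanged through generation 8)
generation 8 is ......*, still not uniform .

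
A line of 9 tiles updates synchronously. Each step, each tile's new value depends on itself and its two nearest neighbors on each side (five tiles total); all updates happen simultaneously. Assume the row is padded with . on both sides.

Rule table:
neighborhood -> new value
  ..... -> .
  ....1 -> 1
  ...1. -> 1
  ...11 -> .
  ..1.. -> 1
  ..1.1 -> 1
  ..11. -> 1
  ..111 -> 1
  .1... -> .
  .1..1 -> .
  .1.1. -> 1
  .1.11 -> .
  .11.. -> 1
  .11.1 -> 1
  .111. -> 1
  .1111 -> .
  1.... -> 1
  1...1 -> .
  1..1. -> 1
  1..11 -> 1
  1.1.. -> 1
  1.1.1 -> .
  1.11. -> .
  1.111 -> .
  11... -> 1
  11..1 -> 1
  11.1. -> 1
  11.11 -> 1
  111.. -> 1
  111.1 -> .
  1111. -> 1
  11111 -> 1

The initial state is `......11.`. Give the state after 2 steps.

....1.111
..111..11

..111..11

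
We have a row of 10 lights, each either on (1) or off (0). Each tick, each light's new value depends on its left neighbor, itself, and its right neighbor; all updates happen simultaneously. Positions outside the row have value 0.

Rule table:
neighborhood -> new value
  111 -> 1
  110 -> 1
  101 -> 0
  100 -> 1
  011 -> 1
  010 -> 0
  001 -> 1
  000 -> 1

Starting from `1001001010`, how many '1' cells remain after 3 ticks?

9

tick 1: 0110110001
tick 2: 1110111110
tick 3: 1110111111
count of 1: 9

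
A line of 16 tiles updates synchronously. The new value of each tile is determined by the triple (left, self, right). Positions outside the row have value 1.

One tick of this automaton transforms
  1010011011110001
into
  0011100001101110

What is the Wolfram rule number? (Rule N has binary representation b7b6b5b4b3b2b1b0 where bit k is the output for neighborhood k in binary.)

position 9: 111 → 1  (bit 7 = 1)
position 0: 110 → 0  (bit 6 = 0)
position 1: 101 → 0  (bit 5 = 0)
position 3: 100 → 1  (bit 4 = 1)
position 5: 011 → 0  (bit 3 = 0)
position 2: 010 → 1  (bit 2 = 1)
position 4: 001 → 1  (bit 1 = 1)
position 13: 000 → 1  (bit 0 = 1)
bits b7..b0 = 10010111 = 151

151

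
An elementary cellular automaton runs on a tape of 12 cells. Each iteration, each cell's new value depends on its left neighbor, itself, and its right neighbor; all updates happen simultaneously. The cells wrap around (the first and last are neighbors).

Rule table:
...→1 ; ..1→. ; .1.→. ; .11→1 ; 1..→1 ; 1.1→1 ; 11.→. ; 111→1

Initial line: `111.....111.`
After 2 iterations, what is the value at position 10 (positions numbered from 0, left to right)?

1

11.1111.11.1
1.1111.11.11
position 10 holds 1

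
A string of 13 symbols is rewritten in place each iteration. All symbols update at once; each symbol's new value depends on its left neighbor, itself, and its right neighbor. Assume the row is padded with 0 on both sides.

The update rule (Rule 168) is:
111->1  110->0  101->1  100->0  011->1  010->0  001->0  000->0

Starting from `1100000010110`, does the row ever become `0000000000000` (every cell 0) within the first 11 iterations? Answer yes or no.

1000000001100
0000000001000
0000000000000
all cells are 0 at iteration 3

yes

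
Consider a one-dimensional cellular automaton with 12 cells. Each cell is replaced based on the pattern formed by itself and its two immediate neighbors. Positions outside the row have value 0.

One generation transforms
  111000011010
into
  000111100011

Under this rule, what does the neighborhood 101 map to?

At position 9 the neighborhood is 101; the next row has 0 there.

0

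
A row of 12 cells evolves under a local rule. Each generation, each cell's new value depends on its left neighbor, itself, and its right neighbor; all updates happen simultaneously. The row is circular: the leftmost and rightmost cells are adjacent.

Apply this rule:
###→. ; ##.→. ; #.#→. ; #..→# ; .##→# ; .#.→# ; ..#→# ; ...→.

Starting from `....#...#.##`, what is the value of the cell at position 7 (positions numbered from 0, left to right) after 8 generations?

#

generation 1: #..###.##.#.
generation 2: ####...#..#.
generation 3: #...#.#####.
generation 4: ##.##.#.....
generation 5: #..#..##...#
generation 6: .######.#.##
generation 7: .#......#.#.
generation 8: ###....##.##
position 7 holds #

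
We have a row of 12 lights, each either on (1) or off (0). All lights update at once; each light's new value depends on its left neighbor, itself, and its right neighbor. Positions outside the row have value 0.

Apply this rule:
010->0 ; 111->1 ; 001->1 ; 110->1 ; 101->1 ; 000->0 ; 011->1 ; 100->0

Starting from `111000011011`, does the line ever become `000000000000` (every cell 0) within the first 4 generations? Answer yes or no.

111000111111
111001111111
111011111111
111111111111
generation 4 is 111111111111, still not uniform 0

no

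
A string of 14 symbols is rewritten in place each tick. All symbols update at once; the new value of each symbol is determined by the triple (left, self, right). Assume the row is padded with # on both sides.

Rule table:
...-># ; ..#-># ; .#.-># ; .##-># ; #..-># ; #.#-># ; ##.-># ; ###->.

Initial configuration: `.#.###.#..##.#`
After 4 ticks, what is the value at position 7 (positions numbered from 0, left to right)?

####.#########
...###........
####.#########  (repeats tick 1; period 2)
tick 4: ...###........
position 7 holds .

.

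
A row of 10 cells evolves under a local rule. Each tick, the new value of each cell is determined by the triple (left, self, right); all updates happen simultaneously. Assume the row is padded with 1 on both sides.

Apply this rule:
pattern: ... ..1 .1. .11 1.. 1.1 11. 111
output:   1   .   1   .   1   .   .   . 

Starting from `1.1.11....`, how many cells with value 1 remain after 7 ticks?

6

..1...111.
1.111.....
.....1111.
1111......
....11111.
111.......
...111111.
count of 1: 6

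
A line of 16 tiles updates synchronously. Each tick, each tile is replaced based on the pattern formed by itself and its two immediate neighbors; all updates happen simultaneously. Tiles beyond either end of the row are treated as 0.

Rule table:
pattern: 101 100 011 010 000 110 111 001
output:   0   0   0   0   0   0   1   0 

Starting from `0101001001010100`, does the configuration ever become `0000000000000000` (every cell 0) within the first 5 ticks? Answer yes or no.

yes

0000000000000000
all cells are 0 at tick 1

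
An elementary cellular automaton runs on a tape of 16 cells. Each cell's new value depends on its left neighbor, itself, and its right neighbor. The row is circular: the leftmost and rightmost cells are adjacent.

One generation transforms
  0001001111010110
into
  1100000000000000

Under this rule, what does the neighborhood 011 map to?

At position 6 the neighborhood is 011; the next row has 0 there.

0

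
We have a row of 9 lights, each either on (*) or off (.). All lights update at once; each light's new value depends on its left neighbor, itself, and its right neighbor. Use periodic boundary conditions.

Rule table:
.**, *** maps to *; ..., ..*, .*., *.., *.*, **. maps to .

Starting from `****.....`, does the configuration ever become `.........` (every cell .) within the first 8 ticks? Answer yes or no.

yes

tick 1: ***......
tick 2: **.......
tick 3: *........
tick 4: .........
all cells are . at tick 4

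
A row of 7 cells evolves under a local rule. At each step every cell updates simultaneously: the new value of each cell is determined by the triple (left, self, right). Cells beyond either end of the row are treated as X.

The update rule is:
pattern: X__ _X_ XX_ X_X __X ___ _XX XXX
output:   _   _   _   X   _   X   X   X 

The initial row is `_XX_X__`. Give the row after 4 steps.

step 1: XX_X___
step 2: X_X__X_
step 3: _X____X
step 4: X__XX_X

X__XX_X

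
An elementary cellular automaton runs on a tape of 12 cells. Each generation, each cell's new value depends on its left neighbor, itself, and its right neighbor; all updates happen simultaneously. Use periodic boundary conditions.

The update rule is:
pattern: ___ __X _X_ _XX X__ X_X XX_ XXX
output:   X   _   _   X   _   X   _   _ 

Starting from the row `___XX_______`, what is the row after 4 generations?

generation 1: XX_X__XXXXXX
generation 2: __X___X_____
generation 3: X___X___XXXX
generation 4: __X___X_X___

__X___X_X___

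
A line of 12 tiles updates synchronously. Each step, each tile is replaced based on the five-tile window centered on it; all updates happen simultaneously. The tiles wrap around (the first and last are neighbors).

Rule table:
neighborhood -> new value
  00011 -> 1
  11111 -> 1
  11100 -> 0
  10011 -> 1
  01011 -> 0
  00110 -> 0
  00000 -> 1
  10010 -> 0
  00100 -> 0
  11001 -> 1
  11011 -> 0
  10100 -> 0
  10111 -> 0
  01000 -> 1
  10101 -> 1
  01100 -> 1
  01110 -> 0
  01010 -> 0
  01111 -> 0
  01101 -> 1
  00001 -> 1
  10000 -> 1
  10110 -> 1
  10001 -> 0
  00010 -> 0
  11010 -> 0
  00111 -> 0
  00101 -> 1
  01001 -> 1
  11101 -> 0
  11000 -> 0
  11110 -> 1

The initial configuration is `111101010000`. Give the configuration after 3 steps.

001001001111
100100110010
010011011010

010011011010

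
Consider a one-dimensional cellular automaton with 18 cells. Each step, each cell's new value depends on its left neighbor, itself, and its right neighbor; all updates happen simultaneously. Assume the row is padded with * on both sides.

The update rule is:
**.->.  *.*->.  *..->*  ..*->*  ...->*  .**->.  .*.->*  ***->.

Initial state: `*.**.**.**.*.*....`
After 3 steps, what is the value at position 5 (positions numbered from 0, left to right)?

...........*.*****
************......
............******
position 5 holds .

.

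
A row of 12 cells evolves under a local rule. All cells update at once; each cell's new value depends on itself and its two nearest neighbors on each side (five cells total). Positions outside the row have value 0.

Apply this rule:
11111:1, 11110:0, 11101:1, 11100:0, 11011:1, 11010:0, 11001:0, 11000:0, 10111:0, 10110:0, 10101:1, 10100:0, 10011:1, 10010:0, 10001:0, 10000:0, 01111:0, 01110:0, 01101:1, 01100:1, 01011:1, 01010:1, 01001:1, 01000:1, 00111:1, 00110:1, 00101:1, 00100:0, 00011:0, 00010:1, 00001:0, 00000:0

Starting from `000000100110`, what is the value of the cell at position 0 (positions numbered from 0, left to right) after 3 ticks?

0

000001011110
000011100000
000010000000
position 0 holds 0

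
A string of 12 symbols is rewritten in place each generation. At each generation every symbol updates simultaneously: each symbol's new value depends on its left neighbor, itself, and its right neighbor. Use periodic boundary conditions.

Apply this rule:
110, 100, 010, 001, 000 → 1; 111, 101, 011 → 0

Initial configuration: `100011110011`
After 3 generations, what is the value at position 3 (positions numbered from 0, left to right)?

0

111100011100
000111100111
111000111001
position 3 holds 0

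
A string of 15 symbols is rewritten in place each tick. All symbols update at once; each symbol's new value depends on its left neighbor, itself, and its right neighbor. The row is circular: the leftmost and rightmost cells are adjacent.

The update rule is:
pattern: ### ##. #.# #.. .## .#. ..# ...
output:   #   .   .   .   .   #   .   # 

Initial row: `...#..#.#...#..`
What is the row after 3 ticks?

#..#..#.#.#.#..

##.#..#.#.#.#.#
#..#..#.#.#.#..
#..#..#.#.#.#..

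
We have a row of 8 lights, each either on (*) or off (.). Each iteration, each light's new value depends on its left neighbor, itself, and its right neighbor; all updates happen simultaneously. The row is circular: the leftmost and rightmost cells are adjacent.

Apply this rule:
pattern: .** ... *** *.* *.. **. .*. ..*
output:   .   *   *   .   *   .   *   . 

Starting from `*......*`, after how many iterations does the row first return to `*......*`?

.*****..
..***.**
*..*....
**.****.
....**..
***...**
**.**..*
*....*..
****.**.
.**.....
...*****
**..***.
..*..*..
*.**.***
......**
*****...
.***.**.
..*....*
*.****.*
...**...
**...***
*.**..**
....*..*
***.**.*
**......
..*****.
*..***.*
.*..*...
.**.****
.....**.
****...*
***.**..
.*....*.
.****.**
..**....
*...****
.**..***
...*..*.
**.**.**
*......*

40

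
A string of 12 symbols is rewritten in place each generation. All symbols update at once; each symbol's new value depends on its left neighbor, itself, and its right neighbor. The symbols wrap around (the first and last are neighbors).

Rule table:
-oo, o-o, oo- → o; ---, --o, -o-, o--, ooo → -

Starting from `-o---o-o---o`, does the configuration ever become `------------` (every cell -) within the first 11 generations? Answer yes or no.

generation 1: o-----o-----
generation 2: ------------
all cells are - at generation 2

yes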